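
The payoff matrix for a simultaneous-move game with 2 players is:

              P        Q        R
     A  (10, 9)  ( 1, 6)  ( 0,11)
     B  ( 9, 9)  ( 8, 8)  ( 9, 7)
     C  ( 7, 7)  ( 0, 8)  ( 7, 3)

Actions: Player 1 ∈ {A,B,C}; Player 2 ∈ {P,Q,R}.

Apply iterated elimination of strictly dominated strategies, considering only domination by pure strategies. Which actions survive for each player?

P1 drop C (B beats it: P:9>7 Q:8>0 R:9>7)
P2 drop Q (P beats it: A:9>6 B:9>8)
P1→{A,B} P2→{P,R}

IESDS → P1:{A,B} P2:{P,R}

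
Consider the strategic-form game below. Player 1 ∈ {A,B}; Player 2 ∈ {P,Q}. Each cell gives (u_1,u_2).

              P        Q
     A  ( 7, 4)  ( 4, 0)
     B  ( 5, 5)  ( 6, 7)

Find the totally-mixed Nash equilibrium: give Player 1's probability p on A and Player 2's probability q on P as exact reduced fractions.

p=1/3, q=1/2

P1 indiff ⇒ q·7+(1-q)·4 = q·5+(1-q)·6 ⇒ q(2) = (1-q)(2) ⇒ q = 1/2
P2 indiff ⇒ p·4+(1-p)·5 = p·0+(1-p)·7 ⇒ p(4) = (1-p)(2) ⇒ p = 1/3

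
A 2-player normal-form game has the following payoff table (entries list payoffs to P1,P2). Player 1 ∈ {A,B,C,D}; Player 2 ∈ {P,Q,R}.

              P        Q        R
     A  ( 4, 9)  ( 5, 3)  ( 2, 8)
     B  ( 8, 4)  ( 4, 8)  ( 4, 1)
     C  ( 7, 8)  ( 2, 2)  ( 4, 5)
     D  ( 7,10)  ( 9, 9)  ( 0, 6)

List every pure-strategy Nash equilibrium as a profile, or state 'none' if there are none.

(A,P): not NE [P1→B gives 8>4]
(A,Q): not NE [P1→D gives 9>5; P2→P gives 9>3]
(A,R): not NE [P1→C gives 4>2; P2→P gives 9>8]
(B,P): not NE [P2→Q gives 8>4]
(B,Q): not NE [P1→D gives 9>4]
(B,R): not NE [P2→Q gives 8>1]
(C,P): not NE [P1→B gives 8>7]
(C,Q): not NE [P1→D gives 9>2; P2→P gives 8>2]
(C,R): not NE [P2→P gives 8>5]
(D,P): not NE [P1→B gives 8>7]
(D,Q): not NE [P2→P gives 10>9]
(D,R): not NE [P1→C gives 4>0; P2→P gives 10>6]

PSNE: ∅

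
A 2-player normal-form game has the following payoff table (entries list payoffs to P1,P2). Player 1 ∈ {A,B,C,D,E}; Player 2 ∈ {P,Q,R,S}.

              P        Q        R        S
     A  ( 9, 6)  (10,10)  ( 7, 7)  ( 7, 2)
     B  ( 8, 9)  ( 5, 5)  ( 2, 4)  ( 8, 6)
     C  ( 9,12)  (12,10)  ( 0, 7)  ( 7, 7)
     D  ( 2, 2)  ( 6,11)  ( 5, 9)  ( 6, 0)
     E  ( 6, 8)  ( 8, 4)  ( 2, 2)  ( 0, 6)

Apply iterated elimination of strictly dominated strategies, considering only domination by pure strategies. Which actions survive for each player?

Survivors P1:{A,C} P2:{P,Q}

P1 drop D (A beats it: P:9>2 Q:10>6 R:7>5 S:7>6)
P1 drop E (A beats it: P:9>6 Q:10>8 R:7>2 S:7>0)
P2 drop R (Q beats it: A:10>7 B:5>4 C:10>7)
P2 drop S (P beats it: A:6>2 B:9>6 C:12>7)
P1 drop B (A beats it: P:9>8 Q:10>5)
P1→{A,C} P2→{P,Q}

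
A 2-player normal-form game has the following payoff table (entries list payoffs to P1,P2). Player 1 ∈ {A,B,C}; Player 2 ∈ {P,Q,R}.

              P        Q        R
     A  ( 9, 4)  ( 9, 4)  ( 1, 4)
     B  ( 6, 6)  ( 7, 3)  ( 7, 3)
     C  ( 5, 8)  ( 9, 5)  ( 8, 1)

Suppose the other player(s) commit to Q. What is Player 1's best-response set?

argmax u_1 = {A,C}

u_1(A vs Q) = 9
u_1(B vs Q) = 7
u_1(C vs Q) = 9
max payoff 9 at {A,C}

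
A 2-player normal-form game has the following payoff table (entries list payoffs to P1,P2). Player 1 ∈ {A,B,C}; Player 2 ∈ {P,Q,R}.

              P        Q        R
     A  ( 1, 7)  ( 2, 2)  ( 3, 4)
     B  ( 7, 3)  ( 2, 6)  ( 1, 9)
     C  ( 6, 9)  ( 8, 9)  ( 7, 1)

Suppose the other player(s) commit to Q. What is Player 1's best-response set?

u_1(A vs Q) = 2
u_1(B vs Q) = 2
u_1(C vs Q) = 8
max payoff 8 at {C}

BR_1 = {C}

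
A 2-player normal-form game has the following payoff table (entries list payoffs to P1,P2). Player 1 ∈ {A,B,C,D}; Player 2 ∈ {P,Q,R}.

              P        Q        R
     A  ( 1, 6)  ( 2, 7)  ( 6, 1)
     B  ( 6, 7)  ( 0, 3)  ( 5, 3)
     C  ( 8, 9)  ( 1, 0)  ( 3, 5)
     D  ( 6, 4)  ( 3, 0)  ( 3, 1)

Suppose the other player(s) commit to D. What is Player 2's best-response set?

BR_2 = {P}

u_2(P vs D) = 4
u_2(Q vs D) = 0
u_2(R vs D) = 1
max payoff 4 at {P}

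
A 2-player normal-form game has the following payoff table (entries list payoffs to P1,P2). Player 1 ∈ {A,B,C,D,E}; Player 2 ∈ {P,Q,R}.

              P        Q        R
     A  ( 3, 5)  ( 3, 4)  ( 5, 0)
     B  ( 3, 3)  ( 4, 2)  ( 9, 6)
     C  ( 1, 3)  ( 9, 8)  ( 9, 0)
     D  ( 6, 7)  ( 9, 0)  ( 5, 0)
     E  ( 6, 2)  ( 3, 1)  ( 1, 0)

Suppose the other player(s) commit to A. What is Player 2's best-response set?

u_2(P vs A) = 5
u_2(Q vs A) = 4
u_2(R vs A) = 0
max payoff 5 at {P}

BR_2 = {P}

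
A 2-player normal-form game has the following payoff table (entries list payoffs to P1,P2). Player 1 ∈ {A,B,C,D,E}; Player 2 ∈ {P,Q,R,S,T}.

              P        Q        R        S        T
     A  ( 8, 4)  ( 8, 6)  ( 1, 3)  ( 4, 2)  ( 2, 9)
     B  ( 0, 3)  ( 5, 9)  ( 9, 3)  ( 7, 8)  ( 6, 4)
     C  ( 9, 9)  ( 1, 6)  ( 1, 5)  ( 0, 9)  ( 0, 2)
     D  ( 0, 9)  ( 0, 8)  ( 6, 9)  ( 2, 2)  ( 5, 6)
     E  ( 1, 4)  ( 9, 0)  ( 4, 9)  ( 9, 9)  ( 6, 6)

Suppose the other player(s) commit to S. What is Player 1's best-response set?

BR_1 = {E}

u_1(A vs S) = 4
u_1(B vs S) = 7
u_1(C vs S) = 0
u_1(D vs S) = 2
u_1(E vs S) = 9
max payoff 9 at {E}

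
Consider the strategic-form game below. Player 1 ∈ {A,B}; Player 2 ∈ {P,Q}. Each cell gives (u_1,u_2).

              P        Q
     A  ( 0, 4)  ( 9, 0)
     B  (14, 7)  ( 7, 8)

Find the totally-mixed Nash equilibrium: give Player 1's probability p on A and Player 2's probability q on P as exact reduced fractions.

P1 indiff ⇒ q·0+(1-q)·9 = q·14+(1-q)·7 ⇒ q(-14) = (1-q)(-2) ⇒ q = 1/8
P2 indiff ⇒ p·4+(1-p)·7 = p·0+(1-p)·8 ⇒ p(4) = (1-p)(1) ⇒ p = 1/5

P1 mixes 1/5 on A; P2 mixes 1/8 on P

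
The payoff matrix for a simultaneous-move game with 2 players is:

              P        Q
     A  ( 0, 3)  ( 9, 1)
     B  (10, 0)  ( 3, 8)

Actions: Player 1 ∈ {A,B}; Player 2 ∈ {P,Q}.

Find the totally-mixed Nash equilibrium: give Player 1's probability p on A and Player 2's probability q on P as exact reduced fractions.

P1 indiff ⇒ q·0+(1-q)·9 = q·10+(1-q)·3 ⇒ q(-10) = (1-q)(-6) ⇒ q = 3/8
P2 indiff ⇒ p·3+(1-p)·0 = p·1+(1-p)·8 ⇒ p(2) = (1-p)(8) ⇒ p = 4/5

P1 mixes 4/5 on A; P2 mixes 3/8 on P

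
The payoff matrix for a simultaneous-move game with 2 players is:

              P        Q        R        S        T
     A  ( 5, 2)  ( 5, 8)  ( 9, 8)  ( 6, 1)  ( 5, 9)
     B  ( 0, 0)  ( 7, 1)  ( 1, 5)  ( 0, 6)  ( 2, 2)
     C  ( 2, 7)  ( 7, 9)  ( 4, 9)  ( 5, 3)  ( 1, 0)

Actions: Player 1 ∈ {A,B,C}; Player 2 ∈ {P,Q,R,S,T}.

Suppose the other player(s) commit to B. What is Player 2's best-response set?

P2 best: {S}

u_2(P vs B) = 0
u_2(Q vs B) = 1
u_2(R vs B) = 5
u_2(S vs B) = 6
u_2(T vs B) = 2
max payoff 6 at {S}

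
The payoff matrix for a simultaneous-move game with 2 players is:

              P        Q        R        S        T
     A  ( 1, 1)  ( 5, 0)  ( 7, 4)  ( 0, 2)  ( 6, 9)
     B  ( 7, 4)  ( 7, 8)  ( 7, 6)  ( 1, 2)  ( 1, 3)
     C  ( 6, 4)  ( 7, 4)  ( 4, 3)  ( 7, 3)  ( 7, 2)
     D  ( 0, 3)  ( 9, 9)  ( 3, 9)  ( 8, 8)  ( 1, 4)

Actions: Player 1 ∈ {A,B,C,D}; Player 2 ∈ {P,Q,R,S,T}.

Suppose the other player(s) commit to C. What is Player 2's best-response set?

argmax u_2 = {P,Q}

u_2(P vs C) = 4
u_2(Q vs C) = 4
u_2(R vs C) = 3
u_2(S vs C) = 3
u_2(T vs C) = 2
max payoff 4 at {P,Q}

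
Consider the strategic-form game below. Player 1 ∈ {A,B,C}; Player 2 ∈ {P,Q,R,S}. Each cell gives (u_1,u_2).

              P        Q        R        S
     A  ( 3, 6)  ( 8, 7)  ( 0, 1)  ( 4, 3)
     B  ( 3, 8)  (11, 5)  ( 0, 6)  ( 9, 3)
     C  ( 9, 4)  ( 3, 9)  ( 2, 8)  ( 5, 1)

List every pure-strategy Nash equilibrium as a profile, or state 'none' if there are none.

No pure NE.

(A,P): not NE [P1→C gives 9>3; P2→Q gives 7>6]
(A,Q): not NE [P1→B gives 11>8]
(A,R): not NE [P1→C gives 2>0; P2→Q gives 7>1]
(A,S): not NE [P1→B gives 9>4; P2→Q gives 7>3]
(B,P): not NE [P1→C gives 9>3]
(B,Q): not NE [P2→P gives 8>5]
(B,R): not NE [P1→C gives 2>0; P2→P gives 8>6]
(B,S): not NE [P2→P gives 8>3]
(C,P): not NE [P2→Q gives 9>4]
(C,Q): not NE [P1→B gives 11>3]
(C,R): not NE [P2→Q gives 9>8]
(C,S): not NE [P1→B gives 9>5; P2→Q gives 9>1]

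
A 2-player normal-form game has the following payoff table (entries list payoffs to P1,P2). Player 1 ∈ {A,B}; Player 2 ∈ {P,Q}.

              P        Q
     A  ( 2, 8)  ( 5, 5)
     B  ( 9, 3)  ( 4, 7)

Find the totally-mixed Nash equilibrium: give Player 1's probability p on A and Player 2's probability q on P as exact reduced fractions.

P1 indiff ⇒ q·2+(1-q)·5 = q·9+(1-q)·4 ⇒ q(-7) = (1-q)(-1) ⇒ q = 1/8
P2 indiff ⇒ p·8+(1-p)·3 = p·5+(1-p)·7 ⇒ p(3) = (1-p)(4) ⇒ p = 4/7

(p,q) = (4/7, 1/8)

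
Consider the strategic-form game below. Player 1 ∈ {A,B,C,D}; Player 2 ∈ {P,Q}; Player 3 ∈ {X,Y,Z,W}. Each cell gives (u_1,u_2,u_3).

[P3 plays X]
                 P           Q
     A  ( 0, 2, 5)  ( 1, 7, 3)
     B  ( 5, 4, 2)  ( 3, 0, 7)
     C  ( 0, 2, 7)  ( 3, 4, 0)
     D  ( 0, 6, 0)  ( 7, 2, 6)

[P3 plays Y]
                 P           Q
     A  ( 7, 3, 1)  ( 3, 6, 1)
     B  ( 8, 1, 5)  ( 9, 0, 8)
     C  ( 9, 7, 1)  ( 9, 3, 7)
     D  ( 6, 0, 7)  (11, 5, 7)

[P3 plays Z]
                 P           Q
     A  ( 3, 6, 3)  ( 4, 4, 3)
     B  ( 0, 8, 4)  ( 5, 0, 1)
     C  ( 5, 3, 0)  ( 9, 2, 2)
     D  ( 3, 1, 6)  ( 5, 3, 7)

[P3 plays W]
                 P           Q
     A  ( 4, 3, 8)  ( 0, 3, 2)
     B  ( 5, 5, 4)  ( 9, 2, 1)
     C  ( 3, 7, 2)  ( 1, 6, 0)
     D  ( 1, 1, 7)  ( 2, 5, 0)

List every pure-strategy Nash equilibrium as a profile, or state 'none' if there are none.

(A,P,X): not NE [P1→B gives 5>0; P2→Q gives 7>2; P3→W gives 8>5]
(A,P,Y): not NE [P1→C gives 9>7; P2→Q gives 6>3; P3→W gives 8>1]
(A,P,Z): not NE [P1→C gives 5>3; P3→W gives 8>3]
(A,P,W): not NE [P1→B gives 5>4]
(A,Q,X): not NE [P1→D gives 7>1]
(A,Q,Y): not NE [P1→D gives 11>3; P3→Z gives 3>1]
(A,Q,Z): not NE [P1→C gives 9>4; P2→P gives 6>4]
(A,Q,W): not NE [P1→B gives 9>0; P3→Z gives 3>2]
(B,P,X): not NE [P3→Y gives 5>2]
(B,P,Y): not NE [P1→C gives 9>8]
(B,P,Z): not NE [P1→C gives 5>0; P3→Y gives 5>4]
(B,P,W): not NE [P3→Y gives 5>4]
(B,Q,X): not NE [P1→D gives 7>3; P2→P gives 4>0; P3→Y gives 8>7]
(B,Q,Y): not NE [P1→D gives 11>9; P2→P gives 1>0]
(B,Q,Z): not NE [P1→C gives 9>5; P2→P gives 8>0; P3→Y gives 8>1]
(B,Q,W): not NE [P2→P gives 5>2; P3→Y gives 8>1]
(C,P,X): not NE [P1→B gives 5>0; P2→Q gives 4>2]
(C,P,Y): not NE [P3→X gives 7>1]
(C,P,Z): not NE [P3→X gives 7>0]
(C,P,W): not NE [P1→B gives 5>3; P3→X gives 7>2]
(C,Q,X): not NE [P1→D gives 7>3; P3→Y gives 7>0]
(C,Q,Y): not NE [P1→D gives 11>9; P2→P gives 7>3]
(C,Q,Z): not NE [P2→P gives 3>2; P3→Y gives 7>2]
(C,Q,W): not NE [P1→B gives 9>1; P2→P gives 7>6; P3→Y gives 7>0]
(D,P,X): not NE [P1→B gives 5>0; P3→W gives 7>0]
(D,P,Y): not NE [P1→C gives 9>6; P2→Q gives 5>0]
(D,P,Z): not NE [P1→C gives 5>3; P2→Q gives 3>1; P3→W gives 7>6]
(D,P,W): not NE [P1→B gives 5>1; P2→Q gives 5>1]
(D,Q,X): not NE [P2→P gives 6>2; P3→Z gives 7>6]
(D,Q,Y): NE
(D,Q,Z): not NE [P1→C gives 9>5]
(D,Q,W): not NE [P1→B gives 9>2; P3→Z gives 7>0]

NE set: (D,Q,Y)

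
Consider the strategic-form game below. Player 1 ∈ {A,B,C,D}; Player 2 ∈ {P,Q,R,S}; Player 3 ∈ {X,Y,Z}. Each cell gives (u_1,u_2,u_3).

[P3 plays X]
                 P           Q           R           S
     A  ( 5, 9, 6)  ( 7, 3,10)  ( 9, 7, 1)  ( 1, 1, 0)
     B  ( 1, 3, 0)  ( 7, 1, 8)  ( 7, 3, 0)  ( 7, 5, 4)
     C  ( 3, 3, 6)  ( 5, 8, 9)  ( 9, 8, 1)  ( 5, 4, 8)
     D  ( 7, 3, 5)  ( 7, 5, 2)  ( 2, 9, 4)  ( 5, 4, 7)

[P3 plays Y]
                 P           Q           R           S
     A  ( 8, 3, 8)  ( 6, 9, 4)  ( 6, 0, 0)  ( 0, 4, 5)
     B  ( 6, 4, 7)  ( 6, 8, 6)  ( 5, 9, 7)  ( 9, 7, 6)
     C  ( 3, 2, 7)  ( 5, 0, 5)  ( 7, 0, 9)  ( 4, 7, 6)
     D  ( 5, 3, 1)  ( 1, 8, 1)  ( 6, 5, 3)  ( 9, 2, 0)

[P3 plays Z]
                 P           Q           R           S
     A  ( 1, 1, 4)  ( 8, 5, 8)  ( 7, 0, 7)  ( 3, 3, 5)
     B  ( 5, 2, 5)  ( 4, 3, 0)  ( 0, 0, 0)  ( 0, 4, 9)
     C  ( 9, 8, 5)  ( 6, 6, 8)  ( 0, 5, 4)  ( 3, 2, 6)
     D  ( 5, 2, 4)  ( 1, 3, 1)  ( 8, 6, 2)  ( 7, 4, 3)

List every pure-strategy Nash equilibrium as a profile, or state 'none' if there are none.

(A,P,X): not NE [P1→D gives 7>5; P3→Y gives 8>6]
(A,P,Y): not NE [P2→Q gives 9>3]
(A,P,Z): not NE [P1→C gives 9>1; P2→Q gives 5>1; P3→Y gives 8>4]
(A,Q,X): not NE [P2→P gives 9>3]
(A,Q,Y): not NE [P3→X gives 10>4]
(A,Q,Z): not NE [P3→X gives 10>8]
(A,R,X): not NE [P2→P gives 9>7; P3→Z gives 7>1]
(A,R,Y): not NE [P1→C gives 7>6; P2→Q gives 9>0; P3→Z gives 7>0]
(A,R,Z): not NE [P1→D gives 8>7; P2→Q gives 5>0]
(A,S,X): not NE [P1→B gives 7>1; P2→P gives 9>1; P3→Z gives 5>0]
(A,S,Y): not NE [P1→D gives 9>0; P2→Q gives 9>4]
(A,S,Z): not NE [P1→D gives 7>3; P2→Q gives 5>3]
(B,P,X): not NE [P1→D gives 7>1; P2→S gives 5>3; P3→Y gives 7>0]
(B,P,Y): not NE [P1→A gives 8>6; P2→R gives 9>4]
(B,P,Z): not NE [P1→C gives 9>5; P2→S gives 4>2; P3→Y gives 7>5]
(B,Q,X): not NE [P2→S gives 5>1]
(B,Q,Y): not NE [P2→R gives 9>8; P3→X gives 8>6]
(B,Q,Z): not NE [P1→A gives 8>4; P2→S gives 4>3; P3→X gives 8>0]
(B,R,X): not NE [P1→C gives 9>7; P2→S gives 5>3; P3→Y gives 7>0]
(B,R,Y): not NE [P1→C gives 7>5]
(B,R,Z): not NE [P1→D gives 8>0; P2→S gives 4>0; P3→Y gives 7>0]
(B,S,X): not NE [P3→Z gives 9>4]
(B,S,Y): not NE [P2→R gives 9>7; P3→Z gives 9>6]
(B,S,Z): not NE [P1→D gives 7>0]
(C,P,X): not NE [P1→D gives 7>3; P2→R gives 8>3; P3→Y gives 7>6]
(C,P,Y): not NE [P1→A gives 8>3; P2→S gives 7>2]
(C,P,Z): not NE [P3→Y gives 7>5]
(C,Q,X): not NE [P1→D gives 7>5]
(C,Q,Y): not NE [P1→B gives 6>5; P2→S gives 7>0; P3→X gives 9>5]
(C,Q,Z): not NE [P1→A gives 8>6; P2→P gives 8>6; P3→X gives 9>8]
(C,R,X): not NE [P3→Y gives 9>1]
(C,R,Y): not NE [P2→S gives 7>0]
(C,R,Z): not NE [P1→D gives 8>0; P2→P gives 8>5; P3→Y gives 9>4]
(C,S,X): not NE [P1→B gives 7>5; P2→R gives 8>4]
(C,S,Y): not NE [P1→D gives 9>4; P3→X gives 8>6]
(C,S,Z): not NE [P1→D gives 7>3; P2→P gives 8>2; P3→X gives 8>6]
(D,P,X): not NE [P2→R gives 9>3]
(D,P,Y): not NE [P1→A gives 8>5; P2→Q gives 8>3; P3→X gives 5>1]
(D,P,Z): not NE [P1→C gives 9>5; P2→R gives 6>2; P3→X gives 5>4]
(D,Q,X): not NE [P2→R gives 9>5]
(D,Q,Y): not NE [P1→B gives 6>1; P3→X gives 2>1]
(D,Q,Z): not NE [P1→A gives 8>1; P2→R gives 6>3; P3→X gives 2>1]
(D,R,X): not NE [P1→C gives 9>2]
(D,R,Y): not NE [P1→C gives 7>6; P2→Q gives 8>5; P3→X gives 4>3]
(D,R,Z): not NE [P3→X gives 4>2]
(D,S,X): not NE [P1→B gives 7>5; P2→R gives 9>4]
(D,S,Y): not NE [P2→Q gives 8>2; P3→X gives 7>0]
(D,S,Z): not NE [P2→R gives 6>4; P3→X gives 7>3]

No pure NE.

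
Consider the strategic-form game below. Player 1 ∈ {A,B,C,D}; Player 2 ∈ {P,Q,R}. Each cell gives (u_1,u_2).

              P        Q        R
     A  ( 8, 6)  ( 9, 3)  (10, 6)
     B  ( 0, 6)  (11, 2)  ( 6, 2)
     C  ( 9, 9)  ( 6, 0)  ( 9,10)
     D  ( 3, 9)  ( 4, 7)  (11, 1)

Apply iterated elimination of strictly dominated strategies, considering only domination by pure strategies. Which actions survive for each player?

Survivors P1:{A,C,D} P2:{P,R}

P2 drop Q (P beats it: A:6>3 B:6>2 C:9>0 D:9>7)
P1 drop B (A beats it: P:8>0 R:10>6)
P1→{A,C,D} P2→{P,R}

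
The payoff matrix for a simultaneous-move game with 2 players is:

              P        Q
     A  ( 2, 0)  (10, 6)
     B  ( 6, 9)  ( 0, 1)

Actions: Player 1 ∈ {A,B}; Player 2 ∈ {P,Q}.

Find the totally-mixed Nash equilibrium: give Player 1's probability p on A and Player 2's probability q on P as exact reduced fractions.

p=4/7, q=5/7

P1 indiff ⇒ q·2+(1-q)·10 = q·6+(1-q)·0 ⇒ q(-4) = (1-q)(-10) ⇒ q = 5/7
P2 indiff ⇒ p·0+(1-p)·9 = p·6+(1-p)·1 ⇒ p(-6) = (1-p)(-8) ⇒ p = 4/7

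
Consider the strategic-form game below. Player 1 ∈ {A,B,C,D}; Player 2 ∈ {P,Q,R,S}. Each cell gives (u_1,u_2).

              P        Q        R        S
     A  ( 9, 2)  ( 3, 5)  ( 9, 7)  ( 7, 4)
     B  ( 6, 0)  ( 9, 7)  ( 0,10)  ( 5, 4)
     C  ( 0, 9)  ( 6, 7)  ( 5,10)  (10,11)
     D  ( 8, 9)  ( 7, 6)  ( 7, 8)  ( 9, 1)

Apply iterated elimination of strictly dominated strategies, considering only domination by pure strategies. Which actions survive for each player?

Remaining: P1:{A,C,D} P2:{P,R,S}

P2 drop Q (R beats it: A:7>5 B:10>7 C:10>7 D:8>6)
P1 drop B (A beats it: P:9>6 R:9>0 S:7>5)
P1→{A,C,D} P2→{P,R,S}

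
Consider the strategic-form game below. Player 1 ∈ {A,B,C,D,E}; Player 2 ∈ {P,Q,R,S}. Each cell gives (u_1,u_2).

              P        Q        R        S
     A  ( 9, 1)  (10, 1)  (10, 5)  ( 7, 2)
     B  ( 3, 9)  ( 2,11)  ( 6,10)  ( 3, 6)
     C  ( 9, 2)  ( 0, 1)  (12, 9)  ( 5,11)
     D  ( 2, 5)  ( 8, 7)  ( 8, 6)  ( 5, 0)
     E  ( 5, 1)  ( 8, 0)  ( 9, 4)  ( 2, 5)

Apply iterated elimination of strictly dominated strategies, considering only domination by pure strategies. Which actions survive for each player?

P1 drop B (A beats it: P:9>3 Q:10>2 R:10>6 S:7>3)
P1 drop D (A beats it: P:9>2 Q:10>8 R:10>8 S:7>5)
P1 drop E (A beats it: P:9>5 Q:10>8 R:10>9 S:7>2)
P2 drop P (R beats it: A:5>1 C:9>2)
P2 drop Q (R beats it: A:5>1 C:9>1)
P1→{A,C} P2→{R,S}

IESDS → P1:{A,C} P2:{R,S}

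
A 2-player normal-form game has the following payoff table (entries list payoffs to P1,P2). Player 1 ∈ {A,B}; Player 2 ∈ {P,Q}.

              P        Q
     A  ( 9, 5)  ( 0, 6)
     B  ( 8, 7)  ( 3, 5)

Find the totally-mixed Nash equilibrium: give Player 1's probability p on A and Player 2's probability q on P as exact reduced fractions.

p=2/3, q=3/4

P1 indiff ⇒ q·9+(1-q)·0 = q·8+(1-q)·3 ⇒ q(1) = (1-q)(3) ⇒ q = 3/4
P2 indiff ⇒ p·5+(1-p)·7 = p·6+(1-p)·5 ⇒ p(-1) = (1-p)(-2) ⇒ p = 2/3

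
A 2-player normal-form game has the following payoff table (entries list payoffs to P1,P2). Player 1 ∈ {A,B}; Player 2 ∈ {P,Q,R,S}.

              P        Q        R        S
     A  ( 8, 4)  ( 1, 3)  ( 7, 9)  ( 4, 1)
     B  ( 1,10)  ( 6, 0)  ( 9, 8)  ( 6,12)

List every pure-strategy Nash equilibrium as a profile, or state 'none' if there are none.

(A,P): not NE [P2→R gives 9>4]
(A,Q): not NE [P1→B gives 6>1; P2→R gives 9>3]
(A,R): not NE [P1→B gives 9>7]
(A,S): not NE [P1→B gives 6>4; P2→R gives 9>1]
(B,P): not NE [P1→A gives 8>1; P2→S gives 12>10]
(B,Q): not NE [P2→S gives 12>0]
(B,R): not NE [P2→S gives 12>8]
(B,S): NE

Nash profiles: (B,S)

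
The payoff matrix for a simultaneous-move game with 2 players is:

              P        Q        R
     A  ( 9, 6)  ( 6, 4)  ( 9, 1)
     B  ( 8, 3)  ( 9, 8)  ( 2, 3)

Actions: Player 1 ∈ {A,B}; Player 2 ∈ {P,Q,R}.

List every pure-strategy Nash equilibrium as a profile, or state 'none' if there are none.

(A,P): NE
(A,Q): not NE [P1→B gives 9>6; P2→P gives 6>4]
(A,R): not NE [P2→P gives 6>1]
(B,P): not NE [P1→A gives 9>8; P2→Q gives 8>3]
(B,Q): NE
(B,R): not NE [P1→A gives 9>2; P2→Q gives 8>3]

Nash profiles: (A,P), (B,Q)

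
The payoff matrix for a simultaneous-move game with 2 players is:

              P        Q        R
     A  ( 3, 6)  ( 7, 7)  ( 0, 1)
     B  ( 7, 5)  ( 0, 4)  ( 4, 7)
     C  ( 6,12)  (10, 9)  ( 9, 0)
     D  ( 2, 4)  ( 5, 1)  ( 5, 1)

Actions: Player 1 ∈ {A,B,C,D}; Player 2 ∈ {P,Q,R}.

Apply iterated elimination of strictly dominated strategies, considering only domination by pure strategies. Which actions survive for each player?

P1 drop A (C beats it: P:6>3 Q:10>7 R:9>0)
P1 drop D (C beats it: P:6>2 Q:10>5 R:9>5)
P2 drop Q (P beats it: B:5>4 C:12>9)
P1→{B,C} P2→{P,R}

IESDS → P1:{B,C} P2:{P,R}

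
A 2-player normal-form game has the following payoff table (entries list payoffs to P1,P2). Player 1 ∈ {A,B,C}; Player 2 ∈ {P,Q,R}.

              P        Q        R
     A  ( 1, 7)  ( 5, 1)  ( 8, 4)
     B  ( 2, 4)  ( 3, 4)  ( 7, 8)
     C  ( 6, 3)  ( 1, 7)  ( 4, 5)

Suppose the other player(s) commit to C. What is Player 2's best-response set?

P2 best: {Q}

u_2(P vs C) = 3
u_2(Q vs C) = 7
u_2(R vs C) = 5
max payoff 7 at {Q}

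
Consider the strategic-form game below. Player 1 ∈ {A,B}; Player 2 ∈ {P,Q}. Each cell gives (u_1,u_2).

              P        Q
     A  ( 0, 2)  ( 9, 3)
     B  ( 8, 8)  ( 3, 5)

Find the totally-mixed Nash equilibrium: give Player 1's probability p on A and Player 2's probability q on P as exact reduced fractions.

P1 indiff ⇒ q·0+(1-q)·9 = q·8+(1-q)·3 ⇒ q(-8) = (1-q)(-6) ⇒ q = 3/7
P2 indiff ⇒ p·2+(1-p)·8 = p·3+(1-p)·5 ⇒ p(-1) = (1-p)(-3) ⇒ p = 3/4

p=3/4, q=3/7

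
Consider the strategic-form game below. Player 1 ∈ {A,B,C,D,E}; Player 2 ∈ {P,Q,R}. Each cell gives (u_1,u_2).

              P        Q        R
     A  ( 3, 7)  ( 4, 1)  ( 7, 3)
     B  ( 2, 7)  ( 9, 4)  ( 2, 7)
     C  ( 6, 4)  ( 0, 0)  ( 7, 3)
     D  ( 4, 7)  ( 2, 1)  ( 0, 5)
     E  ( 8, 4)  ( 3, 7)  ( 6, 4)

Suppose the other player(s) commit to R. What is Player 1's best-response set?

u_1(A vs R) = 7
u_1(B vs R) = 2
u_1(C vs R) = 7
u_1(D vs R) = 0
u_1(E vs R) = 6
max payoff 7 at {A,C}

P1 best: {A,C}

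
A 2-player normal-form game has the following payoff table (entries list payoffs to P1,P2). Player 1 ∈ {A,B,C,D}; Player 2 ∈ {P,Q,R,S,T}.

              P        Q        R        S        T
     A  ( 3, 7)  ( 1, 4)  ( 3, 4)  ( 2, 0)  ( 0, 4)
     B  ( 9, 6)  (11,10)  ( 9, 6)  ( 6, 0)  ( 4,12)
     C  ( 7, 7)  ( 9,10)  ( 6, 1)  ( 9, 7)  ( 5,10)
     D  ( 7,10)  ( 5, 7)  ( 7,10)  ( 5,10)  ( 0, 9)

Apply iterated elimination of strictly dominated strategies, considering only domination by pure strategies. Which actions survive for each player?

P1 drop A (B beats it: P:9>3 Q:11>1 R:9>3 S:6>2 T:4>0)
P1 drop D (B beats it: P:9>7 Q:11>5 R:9>7 S:6>5 T:4>0)
P2 drop P (Q beats it: B:10>6 C:10>7)
P2 drop R (Q beats it: B:10>6 C:10>1)
P2 drop S (Q beats it: B:10>0 C:10>7)
P1→{B,C} P2→{Q,T}

IESDS → P1:{B,C} P2:{Q,T}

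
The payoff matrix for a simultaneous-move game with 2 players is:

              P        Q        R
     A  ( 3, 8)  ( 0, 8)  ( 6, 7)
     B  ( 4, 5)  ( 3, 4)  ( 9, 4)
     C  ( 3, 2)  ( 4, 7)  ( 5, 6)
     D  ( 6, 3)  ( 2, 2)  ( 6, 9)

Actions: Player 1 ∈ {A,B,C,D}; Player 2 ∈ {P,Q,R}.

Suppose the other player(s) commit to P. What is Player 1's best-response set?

P1 best: {D}

u_1(A vs P) = 3
u_1(B vs P) = 4
u_1(C vs P) = 3
u_1(D vs P) = 6
max payoff 6 at {D}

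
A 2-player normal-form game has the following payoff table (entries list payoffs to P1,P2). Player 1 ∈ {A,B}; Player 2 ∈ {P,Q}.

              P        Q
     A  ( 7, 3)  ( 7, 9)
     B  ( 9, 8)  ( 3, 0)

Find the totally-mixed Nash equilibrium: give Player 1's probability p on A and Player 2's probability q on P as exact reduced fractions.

p=4/7, q=2/3

P1 indiff ⇒ q·7+(1-q)·7 = q·9+(1-q)·3 ⇒ q(-2) = (1-q)(-4) ⇒ q = 2/3
P2 indiff ⇒ p·3+(1-p)·8 = p·9+(1-p)·0 ⇒ p(-6) = (1-p)(-8) ⇒ p = 4/7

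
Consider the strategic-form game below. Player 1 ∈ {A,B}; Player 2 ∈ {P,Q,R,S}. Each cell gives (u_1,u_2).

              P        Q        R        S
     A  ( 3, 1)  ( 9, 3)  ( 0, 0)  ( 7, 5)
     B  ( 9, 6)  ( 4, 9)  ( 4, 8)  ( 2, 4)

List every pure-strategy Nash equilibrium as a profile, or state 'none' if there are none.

PSNE = {(A,S)}

(A,P): not NE [P1→B gives 9>3; P2→S gives 5>1]
(A,Q): not NE [P2→S gives 5>3]
(A,R): not NE [P1→B gives 4>0; P2→S gives 5>0]
(A,S): NE
(B,P): not NE [P2→Q gives 9>6]
(B,Q): not NE [P1→A gives 9>4]
(B,R): not NE [P2→Q gives 9>8]
(B,S): not NE [P1→A gives 7>2; P2→Q gives 9>4]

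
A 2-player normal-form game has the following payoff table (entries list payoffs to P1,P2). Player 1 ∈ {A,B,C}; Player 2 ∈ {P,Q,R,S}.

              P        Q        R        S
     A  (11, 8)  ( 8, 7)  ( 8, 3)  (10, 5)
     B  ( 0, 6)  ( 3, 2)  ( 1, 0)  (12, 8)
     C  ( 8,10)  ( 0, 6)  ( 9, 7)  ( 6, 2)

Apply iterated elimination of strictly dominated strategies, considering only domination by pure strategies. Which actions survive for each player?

P2 drop Q (P beats it: A:8>7 B:6>2 C:10>6)
P2 drop R (P beats it: A:8>3 B:6>0 C:10>7)
P1 drop C (A beats it: P:11>8 S:10>6)
P1→{A,B} P2→{P,S}

Remaining: P1:{A,B} P2:{P,S}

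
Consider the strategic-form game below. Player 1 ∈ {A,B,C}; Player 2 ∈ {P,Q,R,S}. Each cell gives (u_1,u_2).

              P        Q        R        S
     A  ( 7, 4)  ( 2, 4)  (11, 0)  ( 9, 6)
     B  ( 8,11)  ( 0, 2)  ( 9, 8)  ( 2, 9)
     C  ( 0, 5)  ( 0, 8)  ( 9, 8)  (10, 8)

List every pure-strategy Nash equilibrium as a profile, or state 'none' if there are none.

Nash profiles: (B,P), (C,S)

(A,P): not NE [P1→B gives 8>7; P2→S gives 6>4]
(A,Q): not NE [P2→S gives 6>4]
(A,R): not NE [P2→S gives 6>0]
(A,S): not NE [P1→C gives 10>9]
(B,P): NE
(B,Q): not NE [P1→A gives 2>0; P2→P gives 11>2]
(B,R): not NE [P1→A gives 11>9; P2→P gives 11>8]
(B,S): not NE [P1→C gives 10>2; P2→P gives 11>9]
(C,P): not NE [P1→B gives 8>0; P2→S gives 8>5]
(C,Q): not NE [P1→A gives 2>0]
(C,R): not NE [P1→A gives 11>9]
(C,S): NE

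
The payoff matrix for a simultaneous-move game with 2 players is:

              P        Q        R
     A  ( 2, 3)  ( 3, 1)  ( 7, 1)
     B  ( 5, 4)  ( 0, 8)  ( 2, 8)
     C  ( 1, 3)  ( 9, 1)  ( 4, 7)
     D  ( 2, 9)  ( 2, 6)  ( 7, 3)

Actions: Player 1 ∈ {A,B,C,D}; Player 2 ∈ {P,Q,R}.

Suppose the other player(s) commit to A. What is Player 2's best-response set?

u_2(P vs A) = 3
u_2(Q vs A) = 1
u_2(R vs A) = 1
max payoff 3 at {P}

BR_2 = {P}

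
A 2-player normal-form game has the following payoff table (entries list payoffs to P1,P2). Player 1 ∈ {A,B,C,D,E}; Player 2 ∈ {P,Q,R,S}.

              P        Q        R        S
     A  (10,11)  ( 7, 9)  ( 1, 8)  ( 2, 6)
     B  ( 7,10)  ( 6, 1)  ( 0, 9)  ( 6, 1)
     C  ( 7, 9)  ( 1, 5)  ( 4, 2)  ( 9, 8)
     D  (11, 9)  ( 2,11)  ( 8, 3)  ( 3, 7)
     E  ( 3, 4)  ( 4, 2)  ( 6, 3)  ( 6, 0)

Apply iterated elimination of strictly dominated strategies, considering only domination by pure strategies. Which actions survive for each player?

Survivors P1:{A,D} P2:{P,Q}

P2 drop R (P beats it: A:11>8 B:10>9 C:9>2 D:9>3 E:4>3)
P2 drop S (P beats it: A:11>6 B:10>1 C:9>8 D:9>7 E:4>0)
P1 drop B (A beats it: P:10>7 Q:7>6)
P1 drop C (A beats it: P:10>7 Q:7>1)
P1 drop E (A beats it: P:10>3 Q:7>4)
P1→{A,D} P2→{P,Q}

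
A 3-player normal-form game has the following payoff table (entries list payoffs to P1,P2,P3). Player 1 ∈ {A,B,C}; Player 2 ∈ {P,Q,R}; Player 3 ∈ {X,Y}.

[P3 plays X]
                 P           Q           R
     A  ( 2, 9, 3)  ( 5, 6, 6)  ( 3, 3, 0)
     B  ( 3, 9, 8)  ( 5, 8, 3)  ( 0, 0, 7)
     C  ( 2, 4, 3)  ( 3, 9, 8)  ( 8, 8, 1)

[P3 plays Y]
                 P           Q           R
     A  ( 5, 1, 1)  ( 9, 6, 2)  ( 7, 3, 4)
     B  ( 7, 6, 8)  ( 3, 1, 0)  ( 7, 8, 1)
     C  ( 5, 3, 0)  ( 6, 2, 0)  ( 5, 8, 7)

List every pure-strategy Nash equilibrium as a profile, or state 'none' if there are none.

(A,P,X): not NE [P1→B gives 3>2]
(A,P,Y): not NE [P1→B gives 7>5; P2→Q gives 6>1; P3→X gives 3>1]
(A,Q,X): not NE [P2→P gives 9>6]
(A,Q,Y): not NE [P3→X gives 6>2]
(A,R,X): not NE [P1→C gives 8>3; P2→P gives 9>3; P3→Y gives 4>0]
(A,R,Y): not NE [P2→Q gives 6>3]
(B,P,X): NE
(B,P,Y): not NE [P2→R gives 8>6]
(B,Q,X): not NE [P2→P gives 9>8]
(B,Q,Y): not NE [P1→A gives 9>3; P2→R gives 8>1; P3→X gives 3>0]
(B,R,X): not NE [P1→C gives 8>0; P2→P gives 9>0]
(B,R,Y): not NE [P3→X gives 7>1]
(C,P,X): not NE [P1→B gives 3>2; P2→Q gives 9>4]
(C,P,Y): not NE [P1→B gives 7>5; P2→R gives 8>3; P3→X gives 3>0]
(C,Q,X): not NE [P1→B gives 5>3]
(C,Q,Y): not NE [P1→A gives 9>6; P2→R gives 8>2; P3→X gives 8>0]
(C,R,X): not NE [P2→Q gives 9>8; P3→Y gives 7>1]
(C,R,Y): not NE [P1→B gives 7>5]

PSNE = {(B,P,X)}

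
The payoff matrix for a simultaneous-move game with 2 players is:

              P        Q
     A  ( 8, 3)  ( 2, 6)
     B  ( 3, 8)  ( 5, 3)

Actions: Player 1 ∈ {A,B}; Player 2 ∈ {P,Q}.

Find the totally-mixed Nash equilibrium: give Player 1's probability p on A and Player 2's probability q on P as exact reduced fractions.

P1 indiff ⇒ q·8+(1-q)·2 = q·3+(1-q)·5 ⇒ q(5) = (1-q)(3) ⇒ q = 3/8
P2 indiff ⇒ p·3+(1-p)·8 = p·6+(1-p)·3 ⇒ p(-3) = (1-p)(-5) ⇒ p = 5/8

P1 mixes 5/8 on A; P2 mixes 3/8 on P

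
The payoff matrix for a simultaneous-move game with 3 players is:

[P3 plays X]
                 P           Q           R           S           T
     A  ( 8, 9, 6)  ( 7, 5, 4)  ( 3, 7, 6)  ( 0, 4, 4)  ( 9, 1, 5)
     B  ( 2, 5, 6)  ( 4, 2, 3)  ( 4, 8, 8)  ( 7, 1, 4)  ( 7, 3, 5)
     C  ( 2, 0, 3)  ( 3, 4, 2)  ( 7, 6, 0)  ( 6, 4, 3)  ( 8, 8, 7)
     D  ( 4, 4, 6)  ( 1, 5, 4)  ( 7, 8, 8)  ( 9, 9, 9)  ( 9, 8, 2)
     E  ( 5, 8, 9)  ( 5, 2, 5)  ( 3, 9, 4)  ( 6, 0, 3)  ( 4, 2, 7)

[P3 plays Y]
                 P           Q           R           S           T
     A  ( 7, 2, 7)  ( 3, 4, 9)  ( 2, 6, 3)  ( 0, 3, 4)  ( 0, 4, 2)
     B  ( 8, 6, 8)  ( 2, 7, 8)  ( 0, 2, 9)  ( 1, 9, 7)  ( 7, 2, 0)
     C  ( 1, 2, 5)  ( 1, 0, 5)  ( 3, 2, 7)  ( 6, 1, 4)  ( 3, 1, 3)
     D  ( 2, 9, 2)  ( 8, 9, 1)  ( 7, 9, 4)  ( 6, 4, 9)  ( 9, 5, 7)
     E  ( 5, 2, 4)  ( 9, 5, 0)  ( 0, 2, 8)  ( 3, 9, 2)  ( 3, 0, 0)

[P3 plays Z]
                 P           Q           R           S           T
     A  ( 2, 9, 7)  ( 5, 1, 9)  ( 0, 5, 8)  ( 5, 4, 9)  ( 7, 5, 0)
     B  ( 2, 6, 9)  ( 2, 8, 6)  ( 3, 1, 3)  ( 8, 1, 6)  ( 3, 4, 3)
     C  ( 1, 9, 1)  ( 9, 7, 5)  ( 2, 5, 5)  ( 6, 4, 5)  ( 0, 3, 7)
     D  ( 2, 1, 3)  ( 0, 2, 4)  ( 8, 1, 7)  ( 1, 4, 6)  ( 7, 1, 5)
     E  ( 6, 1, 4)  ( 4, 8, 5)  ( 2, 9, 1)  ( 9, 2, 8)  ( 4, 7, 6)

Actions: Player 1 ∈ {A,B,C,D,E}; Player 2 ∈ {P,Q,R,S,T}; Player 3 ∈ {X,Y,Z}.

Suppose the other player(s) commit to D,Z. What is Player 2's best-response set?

u_2(P vs D,Z) = 1
u_2(Q vs D,Z) = 2
u_2(R vs D,Z) = 1
u_2(S vs D,Z) = 4
u_2(T vs D,Z) = 1
max payoff 4 at {S}

BR_2 = {S}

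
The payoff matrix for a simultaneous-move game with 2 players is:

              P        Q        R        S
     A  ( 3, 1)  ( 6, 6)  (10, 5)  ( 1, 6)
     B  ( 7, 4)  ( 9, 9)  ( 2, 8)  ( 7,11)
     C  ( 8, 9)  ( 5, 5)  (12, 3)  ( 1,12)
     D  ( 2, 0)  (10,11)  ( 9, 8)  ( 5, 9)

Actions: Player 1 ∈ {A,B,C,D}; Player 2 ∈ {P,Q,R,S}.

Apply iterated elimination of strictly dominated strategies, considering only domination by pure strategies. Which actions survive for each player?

Survivors P1:{B,D} P2:{Q,S}

P2 drop P (S beats it: A:6>1 B:11>4 C:12>9 D:9>0)
P2 drop R (Q beats it: A:6>5 B:9>8 C:5>3 D:11>8)
P1 drop A (B beats it: Q:9>6 S:7>1)
P1 drop C (B beats it: Q:9>5 S:7>1)
P1→{B,D} P2→{Q,S}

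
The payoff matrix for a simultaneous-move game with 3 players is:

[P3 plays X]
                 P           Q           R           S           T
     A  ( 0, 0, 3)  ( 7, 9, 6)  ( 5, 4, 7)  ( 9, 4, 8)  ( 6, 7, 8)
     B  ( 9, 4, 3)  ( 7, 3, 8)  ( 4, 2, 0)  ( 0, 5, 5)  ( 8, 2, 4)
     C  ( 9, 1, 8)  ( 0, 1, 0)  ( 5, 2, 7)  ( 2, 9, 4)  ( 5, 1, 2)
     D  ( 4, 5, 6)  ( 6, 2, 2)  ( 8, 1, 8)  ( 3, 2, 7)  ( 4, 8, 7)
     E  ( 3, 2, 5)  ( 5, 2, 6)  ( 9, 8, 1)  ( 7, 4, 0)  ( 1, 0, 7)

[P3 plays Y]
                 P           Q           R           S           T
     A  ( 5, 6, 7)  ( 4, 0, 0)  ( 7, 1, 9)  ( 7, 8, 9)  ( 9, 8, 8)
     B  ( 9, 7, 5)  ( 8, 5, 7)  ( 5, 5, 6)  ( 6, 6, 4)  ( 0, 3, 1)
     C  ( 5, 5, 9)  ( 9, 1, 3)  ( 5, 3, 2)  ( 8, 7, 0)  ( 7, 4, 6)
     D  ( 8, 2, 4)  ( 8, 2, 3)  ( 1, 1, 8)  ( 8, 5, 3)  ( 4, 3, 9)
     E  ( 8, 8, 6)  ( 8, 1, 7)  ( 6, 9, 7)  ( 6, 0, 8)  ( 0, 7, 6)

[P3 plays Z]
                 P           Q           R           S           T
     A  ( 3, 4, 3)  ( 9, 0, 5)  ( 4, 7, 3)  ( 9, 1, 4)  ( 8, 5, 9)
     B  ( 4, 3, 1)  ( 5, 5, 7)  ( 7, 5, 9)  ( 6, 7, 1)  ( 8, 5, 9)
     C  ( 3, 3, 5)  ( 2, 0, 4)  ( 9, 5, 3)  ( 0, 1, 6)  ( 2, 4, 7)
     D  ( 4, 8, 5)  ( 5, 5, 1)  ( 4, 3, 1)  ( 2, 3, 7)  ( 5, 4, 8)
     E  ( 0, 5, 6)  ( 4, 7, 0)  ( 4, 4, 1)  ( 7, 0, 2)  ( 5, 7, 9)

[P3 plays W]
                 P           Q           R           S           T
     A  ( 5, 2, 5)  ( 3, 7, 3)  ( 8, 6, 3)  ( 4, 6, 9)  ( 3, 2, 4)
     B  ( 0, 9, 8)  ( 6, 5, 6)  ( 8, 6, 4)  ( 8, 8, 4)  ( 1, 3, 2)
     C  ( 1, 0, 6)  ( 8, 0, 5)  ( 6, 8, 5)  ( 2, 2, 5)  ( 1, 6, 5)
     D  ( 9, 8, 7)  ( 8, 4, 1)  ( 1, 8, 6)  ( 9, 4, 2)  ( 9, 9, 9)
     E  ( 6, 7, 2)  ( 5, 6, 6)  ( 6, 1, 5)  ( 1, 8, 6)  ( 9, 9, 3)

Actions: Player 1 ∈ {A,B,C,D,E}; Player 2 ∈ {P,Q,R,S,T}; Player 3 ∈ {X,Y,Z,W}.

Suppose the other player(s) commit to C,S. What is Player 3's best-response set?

u_3(X vs C,S) = 4
u_3(Y vs C,S) = 0
u_3(Z vs C,S) = 6
u_3(W vs C,S) = 5
max payoff 6 at {Z}

BR_3 = {Z}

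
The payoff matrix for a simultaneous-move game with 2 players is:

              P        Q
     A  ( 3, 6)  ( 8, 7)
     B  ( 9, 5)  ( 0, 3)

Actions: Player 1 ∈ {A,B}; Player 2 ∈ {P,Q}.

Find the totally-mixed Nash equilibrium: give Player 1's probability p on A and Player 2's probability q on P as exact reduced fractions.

P1 indiff ⇒ q·3+(1-q)·8 = q·9+(1-q)·0 ⇒ q(-6) = (1-q)(-8) ⇒ q = 4/7
P2 indiff ⇒ p·6+(1-p)·5 = p·7+(1-p)·3 ⇒ p(-1) = (1-p)(-2) ⇒ p = 2/3

p=2/3, q=4/7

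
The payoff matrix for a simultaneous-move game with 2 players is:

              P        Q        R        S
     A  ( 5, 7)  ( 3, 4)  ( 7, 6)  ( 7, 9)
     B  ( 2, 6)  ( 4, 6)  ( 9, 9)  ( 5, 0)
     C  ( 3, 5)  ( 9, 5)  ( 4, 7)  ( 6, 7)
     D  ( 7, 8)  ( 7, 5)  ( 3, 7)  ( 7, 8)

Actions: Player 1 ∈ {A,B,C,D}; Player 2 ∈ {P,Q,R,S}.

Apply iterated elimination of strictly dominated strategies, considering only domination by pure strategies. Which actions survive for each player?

P2 drop Q (R beats it: A:6>4 B:9>6 C:7>5 D:7>5)
P1 drop C (A beats it: P:5>3 R:7>4 S:7>6)
P1→{A,B,D} P2→{P,R,S}

Survivors P1:{A,B,D} P2:{P,R,S}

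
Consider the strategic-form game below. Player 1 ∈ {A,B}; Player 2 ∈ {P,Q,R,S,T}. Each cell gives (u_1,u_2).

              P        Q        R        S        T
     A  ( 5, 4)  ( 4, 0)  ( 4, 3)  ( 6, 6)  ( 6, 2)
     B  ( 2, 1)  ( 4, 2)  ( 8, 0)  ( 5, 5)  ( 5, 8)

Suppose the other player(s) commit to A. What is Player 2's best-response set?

u_2(P vs A) = 4
u_2(Q vs A) = 0
u_2(R vs A) = 3
u_2(S vs A) = 6
u_2(T vs A) = 2
max payoff 6 at {S}

BR_2 = {S}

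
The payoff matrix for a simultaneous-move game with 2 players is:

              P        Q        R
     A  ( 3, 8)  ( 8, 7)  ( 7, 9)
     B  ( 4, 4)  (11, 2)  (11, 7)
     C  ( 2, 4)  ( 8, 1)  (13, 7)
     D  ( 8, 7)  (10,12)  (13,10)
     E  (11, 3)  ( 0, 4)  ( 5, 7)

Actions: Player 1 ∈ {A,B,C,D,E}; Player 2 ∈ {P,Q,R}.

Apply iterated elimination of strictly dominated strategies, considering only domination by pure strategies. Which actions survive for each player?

P1 drop A (B beats it: P:4>3 Q:11>8 R:11>7)
P2 drop P (R beats it: B:7>4 C:7>4 D:10>7 E:7>3)
P1 drop E (B beats it: Q:11>0 R:11>5)
P1→{B,C,D} P2→{Q,R}

Survivors P1:{B,C,D} P2:{Q,R}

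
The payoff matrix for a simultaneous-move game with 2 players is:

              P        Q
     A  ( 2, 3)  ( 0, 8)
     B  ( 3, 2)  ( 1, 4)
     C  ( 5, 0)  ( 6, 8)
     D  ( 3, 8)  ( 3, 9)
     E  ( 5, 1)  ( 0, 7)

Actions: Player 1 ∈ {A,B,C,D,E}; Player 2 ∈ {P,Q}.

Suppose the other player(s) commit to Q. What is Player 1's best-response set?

argmax u_1 = {C}

u_1(A vs Q) = 0
u_1(B vs Q) = 1
u_1(C vs Q) = 6
u_1(D vs Q) = 3
u_1(E vs Q) = 0
max payoff 6 at {C}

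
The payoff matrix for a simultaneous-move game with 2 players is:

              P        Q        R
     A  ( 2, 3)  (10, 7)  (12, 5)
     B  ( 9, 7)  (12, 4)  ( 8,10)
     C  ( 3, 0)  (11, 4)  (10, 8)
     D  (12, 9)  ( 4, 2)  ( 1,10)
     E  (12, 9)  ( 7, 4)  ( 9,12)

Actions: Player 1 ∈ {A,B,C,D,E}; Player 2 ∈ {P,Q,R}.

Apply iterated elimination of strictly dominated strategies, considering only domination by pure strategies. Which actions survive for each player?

P2 drop P (R beats it: A:5>3 B:10>7 C:8>0 D:10>9 E:12>9)
P1 drop D (A beats it: Q:10>4 R:12>1)
P1 drop E (A beats it: Q:10>7 R:12>9)
P1→{A,B,C} P2→{Q,R}

Survivors P1:{A,B,C} P2:{Q,R}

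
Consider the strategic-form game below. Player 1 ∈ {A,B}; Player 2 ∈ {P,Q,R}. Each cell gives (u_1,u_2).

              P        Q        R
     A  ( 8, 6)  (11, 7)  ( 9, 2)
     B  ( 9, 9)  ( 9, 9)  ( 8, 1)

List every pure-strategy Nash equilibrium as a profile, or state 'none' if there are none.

PSNE = {(A,Q), (B,P)}

(A,P): not NE [P1→B gives 9>8; P2→Q gives 7>6]
(A,Q): NE
(A,R): not NE [P2→Q gives 7>2]
(B,P): NE
(B,Q): not NE [P1→A gives 11>9]
(B,R): not NE [P1→A gives 9>8; P2→Q gives 9>1]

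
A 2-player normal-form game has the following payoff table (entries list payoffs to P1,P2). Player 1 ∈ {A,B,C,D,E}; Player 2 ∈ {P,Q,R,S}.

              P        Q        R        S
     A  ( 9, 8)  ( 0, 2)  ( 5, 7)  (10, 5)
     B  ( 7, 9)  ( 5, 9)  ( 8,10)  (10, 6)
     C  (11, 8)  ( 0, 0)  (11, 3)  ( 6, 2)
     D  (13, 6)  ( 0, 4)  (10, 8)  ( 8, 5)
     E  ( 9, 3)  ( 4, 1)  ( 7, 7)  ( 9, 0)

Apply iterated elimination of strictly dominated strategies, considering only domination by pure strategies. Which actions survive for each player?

P2 drop Q (R beats it: A:7>2 B:10>9 C:3>0 D:8>4 E:7>1)
P2 drop S (P beats it: A:8>5 B:9>6 C:8>2 D:6>5 E:3>0)
P1 drop A (C beats it: P:11>9 R:11>5)
P1 drop B (C beats it: P:11>7 R:11>8)
P1 drop E (C beats it: P:11>9 R:11>7)
P1→{C,D} P2→{P,R}

IESDS → P1:{C,D} P2:{P,R}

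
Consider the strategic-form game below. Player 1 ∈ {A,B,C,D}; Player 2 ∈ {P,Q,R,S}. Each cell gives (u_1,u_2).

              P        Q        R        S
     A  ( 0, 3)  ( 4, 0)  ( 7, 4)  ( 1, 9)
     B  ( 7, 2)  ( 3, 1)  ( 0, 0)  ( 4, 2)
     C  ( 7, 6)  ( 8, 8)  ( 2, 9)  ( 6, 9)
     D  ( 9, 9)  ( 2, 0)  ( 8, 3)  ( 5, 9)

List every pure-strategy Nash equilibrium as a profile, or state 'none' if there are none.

(A,P): not NE [P1→D gives 9>0; P2→S gives 9>3]
(A,Q): not NE [P1→C gives 8>4; P2→S gives 9>0]
(A,R): not NE [P1→D gives 8>7; P2→S gives 9>4]
(A,S): not NE [P1→C gives 6>1]
(B,P): not NE [P1→D gives 9>7]
(B,Q): not NE [P1→C gives 8>3; P2→S gives 2>1]
(B,R): not NE [P1→D gives 8>0; P2→S gives 2>0]
(B,S): not NE [P1→C gives 6>4]
(C,P): not NE [P1→D gives 9>7; P2→S gives 9>6]
(C,Q): not NE [P2→S gives 9>8]
(C,R): not NE [P1→D gives 8>2]
(C,S): NE
(D,P): NE
(D,Q): not NE [P1→C gives 8>2; P2→S gives 9>0]
(D,R): not NE [P2→S gives 9>3]
(D,S): not NE [P1→C gives 6>5]

Nash profiles: (C,S), (D,P)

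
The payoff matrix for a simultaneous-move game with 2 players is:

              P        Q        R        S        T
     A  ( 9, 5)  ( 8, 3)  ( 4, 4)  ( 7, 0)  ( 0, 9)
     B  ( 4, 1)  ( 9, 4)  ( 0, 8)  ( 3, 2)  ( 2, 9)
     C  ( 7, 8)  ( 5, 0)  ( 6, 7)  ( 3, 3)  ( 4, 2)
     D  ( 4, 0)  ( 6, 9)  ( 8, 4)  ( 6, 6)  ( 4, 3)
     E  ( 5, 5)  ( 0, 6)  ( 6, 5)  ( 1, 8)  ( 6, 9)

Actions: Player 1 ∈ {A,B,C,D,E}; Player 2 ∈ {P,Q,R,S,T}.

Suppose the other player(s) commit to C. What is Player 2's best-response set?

u_2(P vs C) = 8
u_2(Q vs C) = 0
u_2(R vs C) = 7
u_2(S vs C) = 3
u_2(T vs C) = 2
max payoff 8 at {P}

BR_2 = {P}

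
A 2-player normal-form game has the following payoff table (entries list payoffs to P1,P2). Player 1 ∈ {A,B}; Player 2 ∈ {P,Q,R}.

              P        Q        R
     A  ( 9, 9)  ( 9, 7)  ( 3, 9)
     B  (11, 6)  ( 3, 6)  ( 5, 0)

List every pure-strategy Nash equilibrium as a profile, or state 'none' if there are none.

(A,P): not NE [P1→B gives 11>9]
(A,Q): not NE [P2→R gives 9>7]
(A,R): not NE [P1→B gives 5>3]
(B,P): NE
(B,Q): not NE [P1→A gives 9>3]
(B,R): not NE [P2→Q gives 6>0]

PSNE = {(B,P)}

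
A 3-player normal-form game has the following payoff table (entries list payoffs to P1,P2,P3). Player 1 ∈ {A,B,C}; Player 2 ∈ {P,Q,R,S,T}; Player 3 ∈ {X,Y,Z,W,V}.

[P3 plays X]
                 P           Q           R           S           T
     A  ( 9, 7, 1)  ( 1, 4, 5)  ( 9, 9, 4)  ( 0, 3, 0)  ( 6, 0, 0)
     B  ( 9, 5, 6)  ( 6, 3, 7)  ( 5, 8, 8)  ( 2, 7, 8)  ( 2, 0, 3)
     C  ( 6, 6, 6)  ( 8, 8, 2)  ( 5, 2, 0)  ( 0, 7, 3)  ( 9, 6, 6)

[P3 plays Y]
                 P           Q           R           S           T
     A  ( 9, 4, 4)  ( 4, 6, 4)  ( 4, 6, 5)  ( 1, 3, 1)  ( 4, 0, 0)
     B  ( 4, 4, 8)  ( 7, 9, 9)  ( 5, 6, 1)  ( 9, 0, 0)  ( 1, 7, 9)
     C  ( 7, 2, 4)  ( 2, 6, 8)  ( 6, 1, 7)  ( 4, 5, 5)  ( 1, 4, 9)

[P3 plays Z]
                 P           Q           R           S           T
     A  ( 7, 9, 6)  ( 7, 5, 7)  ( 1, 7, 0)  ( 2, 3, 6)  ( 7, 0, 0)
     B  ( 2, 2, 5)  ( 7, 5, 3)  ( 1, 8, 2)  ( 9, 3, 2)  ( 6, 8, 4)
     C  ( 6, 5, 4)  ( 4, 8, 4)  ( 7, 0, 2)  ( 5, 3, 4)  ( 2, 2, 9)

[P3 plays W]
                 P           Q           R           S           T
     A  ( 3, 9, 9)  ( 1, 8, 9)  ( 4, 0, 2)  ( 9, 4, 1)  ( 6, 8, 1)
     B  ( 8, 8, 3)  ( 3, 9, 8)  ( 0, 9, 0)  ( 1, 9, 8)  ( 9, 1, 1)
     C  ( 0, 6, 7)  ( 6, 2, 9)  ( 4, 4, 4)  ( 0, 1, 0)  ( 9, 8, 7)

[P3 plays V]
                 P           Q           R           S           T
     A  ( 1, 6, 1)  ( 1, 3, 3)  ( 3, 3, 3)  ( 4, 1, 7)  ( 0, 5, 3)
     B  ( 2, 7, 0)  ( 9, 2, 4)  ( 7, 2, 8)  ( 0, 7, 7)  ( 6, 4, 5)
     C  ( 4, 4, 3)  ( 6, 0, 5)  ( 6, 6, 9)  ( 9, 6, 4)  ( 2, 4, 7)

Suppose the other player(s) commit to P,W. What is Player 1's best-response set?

argmax u_1 = {B}

u_1(A vs P,W) = 3
u_1(B vs P,W) = 8
u_1(C vs P,W) = 0
max payoff 8 at {B}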